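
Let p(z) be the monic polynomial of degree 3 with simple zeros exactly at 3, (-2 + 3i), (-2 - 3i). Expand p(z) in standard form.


The polynomial is p(z) = ∏_{α ∈ S} (z − α), where S = {3, (-2 + 3i), (-2 - 3i)}.
Expanding the product yields: p(z) = z^3 + z^2 + z -39.
Note conjugate pairs combine to real quadratics: (z − (-2+3i))(z − (-2−3i)) = z² + 4z + 13.
The resulting polynomial has degree 3 and real coefficients as required.

p(z) = z^3 + z^2 + z -39.


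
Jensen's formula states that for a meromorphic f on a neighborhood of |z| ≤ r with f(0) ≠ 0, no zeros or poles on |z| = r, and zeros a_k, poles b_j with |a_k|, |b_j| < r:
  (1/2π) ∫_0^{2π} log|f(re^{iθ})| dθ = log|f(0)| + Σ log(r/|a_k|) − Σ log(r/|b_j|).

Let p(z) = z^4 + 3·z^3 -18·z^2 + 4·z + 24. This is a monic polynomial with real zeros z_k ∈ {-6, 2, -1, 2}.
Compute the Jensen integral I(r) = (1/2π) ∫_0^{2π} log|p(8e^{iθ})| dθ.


Zeros: -6, -1, 2, 2; r = 8.
Inside |z| < r: -6, -1, 2, 2. Outside (|z| ≥ r): ∅.
p(0) = 24, so log|p(0)| = log(24) = 3.1781.
Apply Jensen: I(r) = log|p(0)| + Σ_k log(r/|z_k|), summed over zeros inside |z| < r.
  log(r/|z_k|) for z_k = -6: log(8/6) = 0.2877
  log(r/|z_k|) for z_k = 2: log(8/2) = 1.3863
  log(r/|z_k|) for z_k = -1: log(8/1) = 2.0794
  log(r/|z_k|) for z_k = 2: log(8/2) = 1.3863
Sum over inside zeros: 5.1397.
I(r) = log|p(0)| + (inside sum) = 3.1781 + 5.1397 = 8.3178.
Closed form (all zeros inside, monic): I(r) = n·log(r) = 4·log(8) = 8.3178. ✓

I(r) ≈ 8.3178.


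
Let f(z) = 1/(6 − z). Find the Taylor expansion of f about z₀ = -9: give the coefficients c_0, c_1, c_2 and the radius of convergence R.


Let w = z − z₀, so z = z₀ + w.
Then 6 − z = 6 − (z₀ + w) = (6 − z₀) − w = 15 − w.
f(z) = 1/(15 − w) = (1/(15)) · 1/(1 − w/(15)) = Σ_{n≥0} w^n / (15)^(n+1).
So c_n = 1/(15)^(n+1):
  c_0 = 1/(15)^1 = 1/15.
  c_1 = 1/(15)^2 = 1/225.
  c_2 = 1/(15)^3 = 1/3375.
The series is valid for |w/d| < 1, i.e. |z − z₀| < |d|.
Radius of convergence: R = |6 − z₀| = |15| = 15 (distance from z₀ to the singularity z = 6).

c_0 = 1/15, c_1 = 1/225, c_2 = 1/3375; R = 15.


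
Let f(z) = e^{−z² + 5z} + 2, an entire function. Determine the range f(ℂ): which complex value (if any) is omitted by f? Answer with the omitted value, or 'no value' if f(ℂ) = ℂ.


Little Picard bounds the complement of f(ℂ) to at most one point.
The exponent g(z) = −z² + 5z is a nonconstant polynomial, hence surjective onto ℂ. So e^{g(z)} takes every value in {e^w : w ∈ ℂ} = ℂ ∖ {0}. Adding 2 shifts the range to ℂ ∖ {2}. f omits exactly 2.

Omitted value: 2.


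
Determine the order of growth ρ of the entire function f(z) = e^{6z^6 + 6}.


|e^{6z^6 + 6}| = e^{Re(6·z^6) + 6} ≤ e^{6|z|^6 + 6} = e^{6r^6 + 6} on |z| = r, so ρ ≤ 6. Choosing z on |z|=r so that 6·z^6 is real positive (always possible by picking arg z appropriately) gives |f(z)| = e^{6r^6 + 6}, matching the bound. The additive constant 6 does not affect log log M(r) ~ 6·log r. Hence ρ = 6.
Therefore ρ = 6.

Order ρ = 6.


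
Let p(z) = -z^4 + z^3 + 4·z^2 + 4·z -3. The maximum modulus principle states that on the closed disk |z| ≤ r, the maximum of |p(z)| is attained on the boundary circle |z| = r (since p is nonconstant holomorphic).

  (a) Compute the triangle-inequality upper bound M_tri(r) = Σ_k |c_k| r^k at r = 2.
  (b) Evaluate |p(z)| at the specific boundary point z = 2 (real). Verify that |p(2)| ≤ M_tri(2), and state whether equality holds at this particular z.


Coefficients: c_0 = -3, c_1 = 4, c_2 = 4, c_3 = 1, c_4 = -1. Radius r = 2.
Part (a). Triangle bound: M_tri(r) = Σ_k |c_k| r^k
  = |-3|·2^0 + |4|·2^1 + |4|·2^2 + |1|·2^3 + |-1|·2^4
  = 3 + 8 + 16 + 8 + 16 = 51.
This bounds M(r) := max_{|z|=r} |p(z)| from above; equality holds iff all terms c_k z^k can be made to align in phase at a single z on |z|=r.
Part (b). At z = 2 (real, on the circle |z| = r):
  p(2) = (-3)·2^0 + (4)·2^1 + (4)·2^2 + (1)·2^3 + (-1)·2^4 = 13.
  |p(2)| = 13.
Check: |p(2)| = 13 ≤ 51 = M_tri(2). ✓ Equality does not hold at z = 2 (the coefficients have mixed signs, so the terms do not all align in phase there).

M_tri(2) = 51; |p(2)| = 13; equality at z=2: no.


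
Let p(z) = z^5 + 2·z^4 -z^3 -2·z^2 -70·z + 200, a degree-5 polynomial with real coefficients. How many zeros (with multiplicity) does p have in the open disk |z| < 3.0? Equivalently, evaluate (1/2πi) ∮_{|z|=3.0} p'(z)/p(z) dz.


The zeros of p are: (-1 + 3i), (-1 - 3i), (2 + 1i), (2 - 1i), -4.
Their magnitudes are: 3.162, 3.162, 2.236, 2.236, 4.
Zeros with |z| < R = 3.0: (2 + 1i), (2 - 1i).
Count = 2.
By the argument principle, (1/2πi) ∮_{|z|=R} p'(z)/p(z) dz equals exactly this count.

Number of zeros inside |z| < 3.0: 2.


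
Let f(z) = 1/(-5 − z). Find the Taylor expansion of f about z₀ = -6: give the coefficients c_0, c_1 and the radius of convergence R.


Let w = z − z₀, so z = z₀ + w.
Then -5 − z = -5 − (z₀ + w) = (-5 − z₀) − w = 1 − w.
f(z) = 1/(1 − w) = (1/(1)) · 1/(1 − w/(1)) = Σ_{n≥0} w^n / (1)^(n+1).
So c_n = 1/(1)^(n+1):
  c_0 = 1/(1)^1 = 1.
  c_1 = 1/(1)^2 = 1.
The series is valid for |w/d| < 1, i.e. |z − z₀| < |d|.
Radius of convergence: R = |-5 − z₀| = |1| = 1 (distance from z₀ to the singularity z = -5).

c_0 = 1, c_1 = 1; R = 1.


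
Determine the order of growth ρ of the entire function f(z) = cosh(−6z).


cosh(w) is a linear combination of e^{iw} and e^{−iw} (or e^w, e^{−w} in the hyperbolic case), so |cosh(w)| ≤ e^{|w|}. With w = −6z, |w| ≤ 6|z| + 0 = 6r + 0 on |z| = r, giving M(r) ≤ e^{6r + 0}, so ρ ≤ 1. On a suitable ray (z = it for sin/cos; z = t for sinh/cosh, t real → ∞), |cosh(−6z)| grows like e^{6|t|}/2, so ρ ≥ 1. Hence ρ = 1.
Therefore ρ = 1.

Order ρ = 1.


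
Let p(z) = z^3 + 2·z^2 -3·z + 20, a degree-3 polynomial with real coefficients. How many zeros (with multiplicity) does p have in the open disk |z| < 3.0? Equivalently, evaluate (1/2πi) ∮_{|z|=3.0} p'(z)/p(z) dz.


The zeros of p are: (1 + 2i), (1 - 2i), -4.
Their magnitudes are: 2.236, 2.236, 4.
Zeros with |z| < R = 3.0: (1 + 2i), (1 - 2i).
Count = 2.
By the argument principle, (1/2πi) ∮_{|z|=R} p'(z)/p(z) dz equals exactly this count.

Number of zeros inside |z| < 3.0: 2.


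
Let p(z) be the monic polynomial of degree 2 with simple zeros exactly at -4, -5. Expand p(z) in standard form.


The polynomial is p(z) = ∏_{α ∈ S} (z − α), where S = {-4, -5}.
Expanding the product yields: p(z) = z^2 + 9·z + 20.
The resulting polynomial has degree 2 and real coefficients as required.

p(z) = z^2 + 9·z + 20.


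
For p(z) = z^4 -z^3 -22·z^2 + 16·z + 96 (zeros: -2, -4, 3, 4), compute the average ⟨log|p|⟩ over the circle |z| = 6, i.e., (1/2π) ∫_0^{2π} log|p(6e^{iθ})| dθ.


Zeros: -4, -2, 3, 4; r = 6.
Inside |z| < r: -4, -2, 3, 4. Outside (|z| ≥ r): ∅.
p(0) = 96, so log|p(0)| = log(96) = 4.5643.
Apply Jensen: I(r) = log|p(0)| + Σ_k log(r/|z_k|), summed over zeros inside |z| < r.
  log(r/|z_k|) for z_k = -2: log(6/2) = 1.0986
  log(r/|z_k|) for z_k = -4: log(6/4) = 0.4055
  log(r/|z_k|) for z_k = 3: log(6/3) = 0.6931
  log(r/|z_k|) for z_k = 4: log(6/4) = 0.4055
Sum over inside zeros: 2.6027.
I(r) = log|p(0)| + (inside sum) = 4.5643 + 2.6027 = 7.1670.
Closed form (all zeros inside, monic): I(r) = n·log(r) = 4·log(6) = 7.1670. ✓

I(r) ≈ 7.1670.


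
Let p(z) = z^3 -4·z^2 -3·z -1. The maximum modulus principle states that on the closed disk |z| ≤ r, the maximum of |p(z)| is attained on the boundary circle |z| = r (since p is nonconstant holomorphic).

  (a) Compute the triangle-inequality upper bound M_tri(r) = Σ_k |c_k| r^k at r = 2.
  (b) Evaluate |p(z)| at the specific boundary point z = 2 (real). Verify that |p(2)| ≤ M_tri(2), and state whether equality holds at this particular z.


Coefficients: c_0 = -1, c_1 = -3, c_2 = -4, c_3 = 1. Radius r = 2.
Part (a). Triangle bound: M_tri(r) = Σ_k |c_k| r^k
  = |-1|·2^0 + |-3|·2^1 + |-4|·2^2 + |1|·2^3
  = 1 + 6 + 16 + 8 = 31.
This bounds M(r) := max_{|z|=r} |p(z)| from above; equality holds iff all terms c_k z^k can be made to align in phase at a single z on |z|=r.
Part (b). At z = 2 (real, on the circle |z| = r):
  p(2) = (-1)·2^0 + (-3)·2^1 + (-4)·2^2 + (1)·2^3 = -15.
  |p(2)| = 15.
Check: |p(2)| = 15 ≤ 31 = M_tri(2). ✓ Equality does not hold at z = 2 (the coefficients have mixed signs, so the terms do not all align in phase there).

M_tri(2) = 31; |p(2)| = 15; equality at z=2: no.


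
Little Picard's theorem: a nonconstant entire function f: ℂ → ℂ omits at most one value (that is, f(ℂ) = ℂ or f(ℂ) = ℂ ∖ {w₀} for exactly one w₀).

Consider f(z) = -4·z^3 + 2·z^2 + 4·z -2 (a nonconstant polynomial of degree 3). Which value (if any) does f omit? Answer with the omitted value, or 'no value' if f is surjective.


Little Picard bounds the complement of f(ℂ) to at most one point.
For every w ∈ ℂ, the equation p(z) − w = 0 is a nonconstant polynomial in z and hence has at least one root by the fundamental theorem of algebra. So p is surjective onto ℂ, omitting no value.

Omitted value: no value.


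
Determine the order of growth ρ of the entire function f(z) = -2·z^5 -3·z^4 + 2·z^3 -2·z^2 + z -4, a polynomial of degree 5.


|f(z)| ≤ Σ|c_k|·r^k = O(r^5) as r → ∞. Polynomial growth is O(e^{r^ε}) for every ε > 0 (since r^5/e^{r^ε} → 0), so ρ ≤ ε for all ε > 0, i.e. ρ = 0. Every nonconstant polynomial has order 0.
Therefore ρ = 0.

Order ρ = 0.


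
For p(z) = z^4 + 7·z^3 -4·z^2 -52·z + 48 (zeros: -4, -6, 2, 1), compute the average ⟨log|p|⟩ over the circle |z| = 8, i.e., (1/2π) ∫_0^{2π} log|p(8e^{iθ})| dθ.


Zeros: -6, -4, 1, 2; r = 8.
Inside |z| < r: -6, -4, 1, 2. Outside (|z| ≥ r): ∅.
p(0) = 48, so log|p(0)| = log(48) = 3.8712.
Apply Jensen: I(r) = log|p(0)| + Σ_k log(r/|z_k|), summed over zeros inside |z| < r.
  log(r/|z_k|) for z_k = -4: log(8/4) = 0.6931
  log(r/|z_k|) for z_k = -6: log(8/6) = 0.2877
  log(r/|z_k|) for z_k = 2: log(8/2) = 1.3863
  log(r/|z_k|) for z_k = 1: log(8/1) = 2.0794
Sum over inside zeros: 4.4466.
I(r) = log|p(0)| + (inside sum) = 3.8712 + 4.4466 = 8.3178.
Closed form (all zeros inside, monic): I(r) = n·log(r) = 4·log(8) = 8.3178. ✓

I(r) ≈ 8.3178.


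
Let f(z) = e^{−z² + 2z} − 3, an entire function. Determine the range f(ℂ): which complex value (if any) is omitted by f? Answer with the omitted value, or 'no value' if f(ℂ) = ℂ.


Little Picard bounds the complement of f(ℂ) to at most one point.
The exponent g(z) = −z² + 2z is a nonconstant polynomial, hence surjective onto ℂ. So e^{g(z)} takes every value in {e^w : w ∈ ℂ} = ℂ ∖ {0}. Adding -3 shifts the range to ℂ ∖ {-3}. f omits exactly -3.

Omitted value: -3.


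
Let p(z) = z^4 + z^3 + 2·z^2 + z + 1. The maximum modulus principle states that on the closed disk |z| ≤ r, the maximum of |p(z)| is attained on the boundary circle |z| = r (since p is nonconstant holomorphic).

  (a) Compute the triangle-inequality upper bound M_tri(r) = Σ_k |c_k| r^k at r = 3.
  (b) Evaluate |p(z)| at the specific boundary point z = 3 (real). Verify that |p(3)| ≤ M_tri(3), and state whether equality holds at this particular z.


Coefficients: c_0 = 1, c_1 = 1, c_2 = 2, c_3 = 1, c_4 = 1. Radius r = 3.
Part (a). Triangle bound: M_tri(r) = Σ_k |c_k| r^k
  = |1|·3^0 + |1|·3^1 + |2|·3^2 + |1|·3^3 + |1|·3^4
  = 1 + 3 + 18 + 27 + 81 = 130.
This bounds M(r) := max_{|z|=r} |p(z)| from above; equality holds iff all terms c_k z^k can be made to align in phase at a single z on |z|=r.
Part (b). At z = 3 (real, on the circle |z| = r):
  p(3) = (1)·3^0 + (1)·3^1 + (2)·3^2 + (1)·3^3 + (1)·3^4 = 130.
  |p(3)| = 130.
Since all nonzero coefficients share the same sign, |p(3)| = 130 = M_tri(3); the triangle bound is attained at z = 3, so in fact M(r) = 130.

M_tri(3) = 130; |p(3)| = 130; equality at z=3: yes.


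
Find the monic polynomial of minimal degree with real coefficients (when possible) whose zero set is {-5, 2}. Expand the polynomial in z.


The polynomial is p(z) = ∏_{α ∈ S} (z − α), where S = {-5, 2}.
Expanding the product yields: p(z) = z^2 + 3·z -10.
The resulting polynomial has degree 2 and real coefficients as required.

p(z) = z^2 + 3·z -10.


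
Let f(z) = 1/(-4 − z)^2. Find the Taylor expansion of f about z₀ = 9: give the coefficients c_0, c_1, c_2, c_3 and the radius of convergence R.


Let w = z − z₀, so z = z₀ + w.
Then -4 − z = -4 − (z₀ + w) = (-4 − z₀) − w = -13 − w.
f(z) = 1/(-13 − w)^2 = (1/(-13)^2) · (1 − w/(-13))^{−2}.
By the binomial series (1−u)^{−2} = Σ_{n≥0} C(n+1, 1) u^n for |u|<1, with u = w/(-13):
  c_n = C(n+1, 1) / (-13)^(n+2).
  c_0 = 1/(-13)^2 = 1/169.
  c_1 = 2/(-13)^3 = -2/2197.
  c_2 = 3/(-13)^4 = 3/28561.
  c_3 = 4/(-13)^5 = -4/371293.
The series is valid for |w/d| < 1, i.e. |z − z₀| < |d|.
Radius of convergence: R = |-4 − z₀| = |-13| = 13 (distance from z₀ to the singularity z = -4).

c_0 = 1/169, c_1 = -2/2197, c_2 = 3/28561, c_3 = -4/371293; R = 13.


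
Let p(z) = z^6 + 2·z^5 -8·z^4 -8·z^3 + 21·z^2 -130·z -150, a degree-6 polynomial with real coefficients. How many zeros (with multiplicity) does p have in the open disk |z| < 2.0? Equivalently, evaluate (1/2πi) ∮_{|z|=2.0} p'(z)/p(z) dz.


The zeros of p are: (-3 + 1i), (-3 - 1i), 3, -1, (1 + 2i), (1 - 2i).
Their magnitudes are: 3.162, 3.162, 3, 1, 2.236, 2.236.
Zeros with |z| < R = 2.0: -1.
Count = 1.
By the argument principle, (1/2πi) ∮_{|z|=R} p'(z)/p(z) dz equals exactly this count.

Number of zeros inside |z| < 2.0: 1.


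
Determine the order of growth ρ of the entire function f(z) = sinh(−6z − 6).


sinh(w) is a linear combination of e^{iw} and e^{−iw} (or e^w, e^{−w} in the hyperbolic case), so |sinh(w)| ≤ e^{|w|}. With w = −6z − 6, |w| ≤ 6|z| + 6 = 6r + 6 on |z| = r, giving M(r) ≤ e^{6r + 6}, so ρ ≤ 1. On a suitable ray (z = it for sin/cos; z = t for sinh/cosh, t real → ∞), |sinh(−6z − 6)| grows like e^{6|t|}/2, so ρ ≥ 1. Hence ρ = 1.
Therefore ρ = 1.

Order ρ = 1.


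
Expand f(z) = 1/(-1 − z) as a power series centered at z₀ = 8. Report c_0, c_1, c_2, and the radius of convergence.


Let w = z − z₀, so z = z₀ + w.
Then -1 − z = -1 − (z₀ + w) = (-1 − z₀) − w = -9 − w.
f(z) = 1/(-9 − w) = (1/(-9)) · 1/(1 − w/(-9)) = Σ_{n≥0} w^n / (-9)^(n+1).
So c_n = 1/(-9)^(n+1):
  c_0 = 1/(-9)^1 = -1/9.
  c_1 = 1/(-9)^2 = 1/81.
  c_2 = 1/(-9)^3 = -1/729.
The series is valid for |w/d| < 1, i.e. |z − z₀| < |d|.
Radius of convergence: R = |-1 − z₀| = |-9| = 9 (distance from z₀ to the singularity z = -1).

c_0 = -1/9, c_1 = 1/81, c_2 = -1/729; R = 9.


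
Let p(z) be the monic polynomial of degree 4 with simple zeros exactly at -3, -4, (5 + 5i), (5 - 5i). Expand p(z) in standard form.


The polynomial is p(z) = ∏_{α ∈ S} (z − α), where S = {-3, -4, (5 + 5i), (5 - 5i)}.
Expanding the product yields: p(z) = z^4 -3·z^3 -8·z^2 + 230·z + 600.
Note conjugate pairs combine to real quadratics: (z − (5+5i))(z − (5−5i)) = z² − 10z + 50.
The resulting polynomial has degree 4 and real coefficients as required.

p(z) = z^4 -3·z^3 -8·z^2 + 230·z + 600.


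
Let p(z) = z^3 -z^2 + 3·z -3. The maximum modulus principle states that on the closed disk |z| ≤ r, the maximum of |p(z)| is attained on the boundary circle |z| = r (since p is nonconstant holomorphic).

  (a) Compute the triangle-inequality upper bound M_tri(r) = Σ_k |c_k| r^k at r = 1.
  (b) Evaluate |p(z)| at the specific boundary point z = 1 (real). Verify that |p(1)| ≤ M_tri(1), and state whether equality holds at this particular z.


Coefficients: c_0 = -3, c_1 = 3, c_2 = -1, c_3 = 1. Radius r = 1.
Part (a). Triangle bound: M_tri(r) = Σ_k |c_k| r^k
  = |-3|·1^0 + |3|·1^1 + |-1|·1^2 + |1|·1^3
  = 3 + 3 + 1 + 1 = 8.
This bounds M(r) := max_{|z|=r} |p(z)| from above; equality holds iff all terms c_k z^k can be made to align in phase at a single z on |z|=r.
Part (b). At z = 1 (real, on the circle |z| = r):
  p(1) = (-3)·1^0 + (3)·1^1 + (-1)·1^2 + (1)·1^3 = 0.
  |p(1)| = 0.
Check: |p(1)| = 0 ≤ 8 = M_tri(1). ✓ Equality does not hold at z = 1 (the coefficients have mixed signs, so the terms do not all align in phase there).

M_tri(1) = 8; |p(1)| = 0; equality at z=1: no.


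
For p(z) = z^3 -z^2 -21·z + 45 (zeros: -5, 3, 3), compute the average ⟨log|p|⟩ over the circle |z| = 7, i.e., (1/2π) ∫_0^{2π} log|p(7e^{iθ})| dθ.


Zeros: -5, 3, 3; r = 7.
Inside |z| < r: -5, 3, 3. Outside (|z| ≥ r): ∅.
p(0) = 45, so log|p(0)| = log(45) = 3.8067.
Apply Jensen: I(r) = log|p(0)| + Σ_k log(r/|z_k|), summed over zeros inside |z| < r.
  log(r/|z_k|) for z_k = -5: log(7/5) = 0.3365
  log(r/|z_k|) for z_k = 3: log(7/3) = 0.8473
  log(r/|z_k|) for z_k = 3: log(7/3) = 0.8473
Sum over inside zeros: 2.0311.
I(r) = log|p(0)| + (inside sum) = 3.8067 + 2.0311 = 5.8377.
Closed form (all zeros inside, monic): I(r) = n·log(r) = 3·log(7) = 5.8377. ✓

I(r) ≈ 5.8377.


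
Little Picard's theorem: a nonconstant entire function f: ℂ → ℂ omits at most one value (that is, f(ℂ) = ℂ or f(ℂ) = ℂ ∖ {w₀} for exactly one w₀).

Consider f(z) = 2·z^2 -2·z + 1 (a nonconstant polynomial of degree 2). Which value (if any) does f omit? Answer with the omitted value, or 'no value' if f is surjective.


Little Picard bounds the complement of f(ℂ) to at most one point.
For every w ∈ ℂ, the equation p(z) − w = 0 is a nonconstant polynomial in z and hence has at least one root by the fundamental theorem of algebra. So p is surjective onto ℂ, omitting no value.

Omitted value: no value.


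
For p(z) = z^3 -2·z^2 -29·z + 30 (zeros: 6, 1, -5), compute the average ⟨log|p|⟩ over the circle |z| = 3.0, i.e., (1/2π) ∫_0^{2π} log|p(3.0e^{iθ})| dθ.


Zeros: -5, 1, 6; r = 3.0.
Inside |z| < r: 1. Outside (|z| ≥ r): -5, 6.
p(0) = 30, so log|p(0)| = log(30) = 3.4012.
Apply Jensen: I(r) = log|p(0)| + Σ_k log(r/|z_k|), summed over zeros inside |z| < r.
  log(r/|z_k|) for z_k = 1: log(3.0/1) = 1.0986
  Outside zeros (-5, 6) contribute nothing to the Jensen sum.
Sum over inside zeros: 1.0986.
I(r) = log|p(0)| + (inside sum) = 3.4012 + 1.0986 = 4.4998.
Note: since some zeros are outside |z| ≤ r, the simplified n·log(r) form does NOT apply — only the inside zeros contribute.

I(r) ≈ 4.4998.


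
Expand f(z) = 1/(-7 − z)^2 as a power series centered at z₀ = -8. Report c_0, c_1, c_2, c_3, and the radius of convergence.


Let w = z − z₀, so z = z₀ + w.
Then -7 − z = -7 − (z₀ + w) = (-7 − z₀) − w = 1 − w.
f(z) = 1/(1 − w)^2 = (1/(1)^2) · (1 − w/(1))^{−2}.
By the binomial series (1−u)^{−2} = Σ_{n≥0} C(n+1, 1) u^n for |u|<1, with u = w/(1):
  c_n = C(n+1, 1) / (1)^(n+2).
  c_0 = 1/(1)^2 = 1.
  c_1 = 2/(1)^3 = 2.
  c_2 = 3/(1)^4 = 3.
  c_3 = 4/(1)^5 = 4.
The series is valid for |w/d| < 1, i.e. |z − z₀| < |d|.
Radius of convergence: R = |-7 − z₀| = |1| = 1 (distance from z₀ to the singularity z = -7).

c_0 = 1, c_1 = 2, c_2 = 3, c_3 = 4; R = 1.


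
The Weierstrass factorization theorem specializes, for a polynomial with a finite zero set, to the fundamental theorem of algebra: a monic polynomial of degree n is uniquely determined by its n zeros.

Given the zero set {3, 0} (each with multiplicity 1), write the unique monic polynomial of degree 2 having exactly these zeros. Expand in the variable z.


The polynomial is p(z) = ∏_{α ∈ S} (z − α), where S = {3, 0}.
Expanding the product yields: p(z) = z^2 -3·z.
The resulting polynomial has degree 2 and real coefficients as required.

p(z) = z^2 -3·z.


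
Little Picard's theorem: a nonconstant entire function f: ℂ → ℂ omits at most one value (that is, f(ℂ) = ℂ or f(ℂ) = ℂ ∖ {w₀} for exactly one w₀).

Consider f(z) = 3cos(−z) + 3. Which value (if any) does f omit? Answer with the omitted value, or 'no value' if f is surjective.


Little Picard bounds the complement of f(ℂ) to at most one point.
cos is entire and surjective onto ℂ: for every w ∈ ℂ, cos(ζ) = w has a solution ζ ∈ ℂ (e.g., via the complex inverse arccos). With ζ = −z this gives z = ζ/(-1). Then 3·cos(−z) takes every value in 3·ℂ = ℂ, and adding 3 is a bijection of ℂ. So f is surjective and omits no value. (Note: only on the real line is cos bounded by [−1, 1].)

Omitted value: no value.


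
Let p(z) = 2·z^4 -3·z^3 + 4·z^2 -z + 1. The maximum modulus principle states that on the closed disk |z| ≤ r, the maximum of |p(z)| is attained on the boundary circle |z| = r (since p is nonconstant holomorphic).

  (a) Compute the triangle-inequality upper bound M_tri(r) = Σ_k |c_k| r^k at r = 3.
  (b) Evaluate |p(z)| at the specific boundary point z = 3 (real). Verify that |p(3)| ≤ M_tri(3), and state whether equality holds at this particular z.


Coefficients: c_0 = 1, c_1 = -1, c_2 = 4, c_3 = -3, c_4 = 2. Radius r = 3.
Part (a). Triangle bound: M_tri(r) = Σ_k |c_k| r^k
  = |1|·3^0 + |-1|·3^1 + |4|·3^2 + |-3|·3^3 + |2|·3^4
  = 1 + 3 + 36 + 81 + 162 = 283.
This bounds M(r) := max_{|z|=r} |p(z)| from above; equality holds iff all terms c_k z^k can be made to align in phase at a single z on |z|=r.
Part (b). At z = 3 (real, on the circle |z| = r):
  p(3) = (1)·3^0 + (-1)·3^1 + (4)·3^2 + (-3)·3^3 + (2)·3^4 = 115.
  |p(3)| = 115.
Check: |p(3)| = 115 ≤ 283 = M_tri(3). ✓ Equality does not hold at z = 3 (the coefficients have mixed signs, so the terms do not all align in phase there).

M_tri(3) = 283; |p(3)| = 115; equality at z=3: no.


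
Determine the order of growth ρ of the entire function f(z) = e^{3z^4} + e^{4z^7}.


Each summand is entire of order 4 and 7 respectively (as in the single-exponential case). The order of a sum is at most the max of the orders, so ρ ≤ 7. For the lower bound: on |z|=r choose arg z so that 4z^7 is real positive; then |e^{4z^7}| = e^{4r^7} while |e^{3z^4}| ≤ e^{3r^4} = o(e^{4r^7}). So |f| ≥ e^{4r^7}(1 − o(1)) and ρ ≥ 7. Hence ρ = max(4, 7) = 7.
Therefore ρ = 7.

Order ρ = 7.


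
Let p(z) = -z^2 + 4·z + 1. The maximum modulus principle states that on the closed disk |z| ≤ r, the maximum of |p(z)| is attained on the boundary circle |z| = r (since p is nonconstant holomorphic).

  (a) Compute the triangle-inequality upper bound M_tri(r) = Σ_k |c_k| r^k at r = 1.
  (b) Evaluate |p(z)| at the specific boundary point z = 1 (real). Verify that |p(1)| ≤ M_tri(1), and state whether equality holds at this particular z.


Coefficients: c_0 = 1, c_1 = 4, c_2 = -1. Radius r = 1.
Part (a). Triangle bound: M_tri(r) = Σ_k |c_k| r^k
  = |1|·1^0 + |4|·1^1 + |-1|·1^2
  = 1 + 4 + 1 = 6.
This bounds M(r) := max_{|z|=r} |p(z)| from above; equality holds iff all terms c_k z^k can be made to align in phase at a single z on |z|=r.
Part (b). At z = 1 (real, on the circle |z| = r):
  p(1) = (1)·1^0 + (4)·1^1 + (-1)·1^2 = 4.
  |p(1)| = 4.
Check: |p(1)| = 4 ≤ 6 = M_tri(1). ✓ Equality does not hold at z = 1 (the coefficients have mixed signs, so the terms do not all align in phase there).

M_tri(1) = 6; |p(1)| = 4; equality at z=1: no.


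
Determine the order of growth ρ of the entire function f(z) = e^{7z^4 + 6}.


|e^{7z^4 + 6}| = e^{Re(7·z^4) + 6} ≤ e^{7|z|^4 + 6} = e^{7r^4 + 6} on |z| = r, so ρ ≤ 4. Choosing z on |z|=r so that 7·z^4 is real positive (always possible by picking arg z appropriately) gives |f(z)| = e^{7r^4 + 6}, matching the bound. The additive constant 6 does not affect log log M(r) ~ 4·log r. Hence ρ = 4.
Therefore ρ = 4.

Order ρ = 4.


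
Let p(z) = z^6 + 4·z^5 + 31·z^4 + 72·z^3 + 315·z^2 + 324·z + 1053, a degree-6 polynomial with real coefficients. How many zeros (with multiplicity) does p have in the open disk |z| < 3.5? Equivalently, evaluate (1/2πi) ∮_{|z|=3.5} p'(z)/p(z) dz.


The zeros of p are: (-2 + 3i), (-2 - 3i), (0 + 3i), (0 - 3i), (0 + 3i), (0 - 3i).
Their magnitudes are: 3.606, 3.606, 3, 3, 3, 3.
Zeros with |z| < R = 3.5: (0 + 3i), (0 - 3i), (0 + 3i), (0 - 3i).
Count = 4.
By the argument principle, (1/2πi) ∮_{|z|=R} p'(z)/p(z) dz equals exactly this count.

Number of zeros inside |z| < 3.5: 4.


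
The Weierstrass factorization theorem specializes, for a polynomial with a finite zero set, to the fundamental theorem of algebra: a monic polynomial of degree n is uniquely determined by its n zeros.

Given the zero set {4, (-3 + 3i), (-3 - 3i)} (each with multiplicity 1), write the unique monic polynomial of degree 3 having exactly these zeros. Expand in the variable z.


The polynomial is p(z) = ∏_{α ∈ S} (z − α), where S = {4, (-3 + 3i), (-3 - 3i)}.
Expanding the product yields: p(z) = z^3 + 2·z^2 -6·z -72.
Note conjugate pairs combine to real quadratics: (z − (-3+3i))(z − (-3−3i)) = z² + 6z + 18.
The resulting polynomial has degree 3 and real coefficients as required.

p(z) = z^3 + 2·z^2 -6·z -72.


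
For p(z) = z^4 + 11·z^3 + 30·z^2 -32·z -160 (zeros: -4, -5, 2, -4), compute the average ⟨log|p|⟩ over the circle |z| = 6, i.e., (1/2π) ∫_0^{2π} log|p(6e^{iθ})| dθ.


Zeros: -5, -4, -4, 2; r = 6.
Inside |z| < r: -5, -4, -4, 2. Outside (|z| ≥ r): ∅.
p(0) = -160, so log|p(0)| = log(160) = 5.0752.
Apply Jensen: I(r) = log|p(0)| + Σ_k log(r/|z_k|), summed over zeros inside |z| < r.
  log(r/|z_k|) for z_k = -4: log(6/4) = 0.4055
  log(r/|z_k|) for z_k = -5: log(6/5) = 0.1823
  log(r/|z_k|) for z_k = 2: log(6/2) = 1.0986
  log(r/|z_k|) for z_k = -4: log(6/4) = 0.4055
Sum over inside zeros: 2.0919.
I(r) = log|p(0)| + (inside sum) = 5.0752 + 2.0919 = 7.1670.
Closed form (all zeros inside, monic): I(r) = n·log(r) = 4·log(6) = 7.1670. ✓

I(r) ≈ 7.1670.


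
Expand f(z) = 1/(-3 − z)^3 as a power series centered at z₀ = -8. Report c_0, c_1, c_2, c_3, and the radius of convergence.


Let w = z − z₀, so z = z₀ + w.
Then -3 − z = -3 − (z₀ + w) = (-3 − z₀) − w = 5 − w.
f(z) = 1/(5 − w)^3 = (1/(5)^3) · (1 − w/(5))^{−3}.
By the binomial series (1−u)^{−3} = Σ_{n≥0} C(n+2, 2) u^n for |u|<1, with u = w/(5):
  c_n = C(n+2, 2) / (5)^(n+3).
  c_0 = 1/(5)^3 = 1/125.
  c_1 = 3/(5)^4 = 3/625.
  c_2 = 6/(5)^5 = 6/3125.
  c_3 = 10/(5)^6 = 2/3125.
The series is valid for |w/d| < 1, i.e. |z − z₀| < |d|.
Radius of convergence: R = |-3 − z₀| = |5| = 5 (distance from z₀ to the singularity z = -3).

c_0 = 1/125, c_1 = 3/625, c_2 = 6/3125, c_3 = 2/3125; R = 5.


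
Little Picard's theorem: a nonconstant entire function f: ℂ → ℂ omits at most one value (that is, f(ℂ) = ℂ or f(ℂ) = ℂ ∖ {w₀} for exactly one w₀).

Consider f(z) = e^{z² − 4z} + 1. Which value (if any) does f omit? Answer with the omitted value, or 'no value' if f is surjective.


Little Picard bounds the complement of f(ℂ) to at most one point.
The exponent g(z) = z² − 4z is a nonconstant polynomial, hence surjective onto ℂ. So e^{g(z)} takes every value in {e^w : w ∈ ℂ} = ℂ ∖ {0}. Adding 1 shifts the range to ℂ ∖ {1}. f omits exactly 1.

Omitted value: 1.


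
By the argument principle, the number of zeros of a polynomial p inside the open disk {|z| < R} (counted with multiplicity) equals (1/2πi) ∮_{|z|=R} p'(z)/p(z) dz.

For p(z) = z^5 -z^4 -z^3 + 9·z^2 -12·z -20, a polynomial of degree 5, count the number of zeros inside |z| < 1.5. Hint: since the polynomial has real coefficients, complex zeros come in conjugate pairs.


The zeros of p are: 2, (1 + 2i), (1 - 2i), -2, -1.
Their magnitudes are: 2, 2.236, 2.236, 2, 1.
Zeros with |z| < R = 1.5: -1.
Count = 1.
By the argument principle, (1/2πi) ∮_{|z|=R} p'(z)/p(z) dz equals exactly this count.

Number of zeros inside |z| < 1.5: 1.


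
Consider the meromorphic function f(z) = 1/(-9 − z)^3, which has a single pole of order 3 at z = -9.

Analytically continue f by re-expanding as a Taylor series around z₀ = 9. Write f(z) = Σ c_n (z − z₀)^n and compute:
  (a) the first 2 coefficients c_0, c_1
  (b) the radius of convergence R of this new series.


Let w = z − z₀, so z = z₀ + w.
Then -9 − z = -9 − (z₀ + w) = (-9 − z₀) − w = -18 − w.
f(z) = 1/(-18 − w)^3 = (1/(-18)^3) · (1 − w/(-18))^{−3}.
By the binomial series (1−u)^{−3} = Σ_{n≥0} C(n+2, 2) u^n for |u|<1, with u = w/(-18):
  c_n = C(n+2, 2) / (-18)^(n+3).
  c_0 = 1/(-18)^3 = -1/5832.
  c_1 = 3/(-18)^4 = 1/34992.
The series is valid for |w/d| < 1, i.e. |z − z₀| < |d|.
Radius of convergence: R = |-9 − z₀| = |-18| = 18 (distance from z₀ to the singularity z = -9).

c_0 = -1/5832, c_1 = 1/34992; R = 18.


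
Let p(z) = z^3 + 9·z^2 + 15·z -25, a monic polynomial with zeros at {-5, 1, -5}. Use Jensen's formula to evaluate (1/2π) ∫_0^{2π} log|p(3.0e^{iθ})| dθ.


Zeros: -5, -5, 1; r = 3.0.
Inside |z| < r: 1. Outside (|z| ≥ r): -5, -5.
p(0) = -25, so log|p(0)| = log(25) = 3.2189.
Apply Jensen: I(r) = log|p(0)| + Σ_k log(r/|z_k|), summed over zeros inside |z| < r.
  log(r/|z_k|) for z_k = 1: log(3.0/1) = 1.0986
  Outside zeros (-5, -5) contribute nothing to the Jensen sum.
Sum over inside zeros: 1.0986.
I(r) = log|p(0)| + (inside sum) = 3.2189 + 1.0986 = 4.3175.
Note: since some zeros are outside |z| ≤ r, the simplified n·log(r) form does NOT apply — only the inside zeros contribute.

I(r) ≈ 4.3175.


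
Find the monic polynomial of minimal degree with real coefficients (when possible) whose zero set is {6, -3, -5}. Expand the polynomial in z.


The polynomial is p(z) = ∏_{α ∈ S} (z − α), where S = {6, -3, -5}.
Expanding the product yields: p(z) = z^3 + 2·z^2 -33·z -90.
The resulting polynomial has degree 3 and real coefficients as required.

p(z) = z^3 + 2·z^2 -33·z -90.


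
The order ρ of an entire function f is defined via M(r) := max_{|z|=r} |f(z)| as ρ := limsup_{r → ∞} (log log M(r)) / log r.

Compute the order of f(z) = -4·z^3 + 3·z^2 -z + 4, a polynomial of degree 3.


|f(z)| ≤ Σ|c_k|·r^k = O(r^3) as r → ∞. Polynomial growth is O(e^{r^ε}) for every ε > 0 (since r^3/e^{r^ε} → 0), so ρ ≤ ε for all ε > 0, i.e. ρ = 0. Every nonconstant polynomial has order 0.
Therefore ρ = 0.

Order ρ = 0.


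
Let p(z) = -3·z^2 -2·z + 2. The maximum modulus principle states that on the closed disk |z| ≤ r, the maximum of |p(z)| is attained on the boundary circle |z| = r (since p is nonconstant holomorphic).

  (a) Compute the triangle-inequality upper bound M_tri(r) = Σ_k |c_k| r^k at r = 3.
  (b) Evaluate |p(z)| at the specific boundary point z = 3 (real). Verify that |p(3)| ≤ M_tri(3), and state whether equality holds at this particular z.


Coefficients: c_0 = 2, c_1 = -2, c_2 = -3. Radius r = 3.
Part (a). Triangle bound: M_tri(r) = Σ_k |c_k| r^k
  = |2|·3^0 + |-2|·3^1 + |-3|·3^2
  = 2 + 6 + 27 = 35.
This bounds M(r) := max_{|z|=r} |p(z)| from above; equality holds iff all terms c_k z^k can be made to align in phase at a single z on |z|=r.
Part (b). At z = 3 (real, on the circle |z| = r):
  p(3) = (2)·3^0 + (-2)·3^1 + (-3)·3^2 = -31.
  |p(3)| = 31.
Check: |p(3)| = 31 ≤ 35 = M_tri(3). ✓ Equality does not hold at z = 3 (the coefficients have mixed signs, so the terms do not all align in phase there).

M_tri(3) = 35; |p(3)| = 31; equality at z=3: no.


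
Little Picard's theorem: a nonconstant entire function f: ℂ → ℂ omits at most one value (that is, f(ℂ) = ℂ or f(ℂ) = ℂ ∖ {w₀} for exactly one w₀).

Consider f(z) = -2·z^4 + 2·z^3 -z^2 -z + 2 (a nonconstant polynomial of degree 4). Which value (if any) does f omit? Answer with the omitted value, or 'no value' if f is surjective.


Little Picard bounds the complement of f(ℂ) to at most one point.
For every w ∈ ℂ, the equation p(z) − w = 0 is a nonconstant polynomial in z and hence has at least one root by the fundamental theorem of algebra. So p is surjective onto ℂ, omitting no value.

Omitted value: no value.


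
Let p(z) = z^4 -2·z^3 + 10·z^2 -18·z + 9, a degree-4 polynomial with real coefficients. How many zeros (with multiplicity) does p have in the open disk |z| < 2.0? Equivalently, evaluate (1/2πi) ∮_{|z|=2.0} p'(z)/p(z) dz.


The zeros of p are: (0 + 3i), (0 - 3i), 1, 1.
Their magnitudes are: 3, 3, 1, 1.
Zeros with |z| < R = 2.0: 1, 1.
Count = 2.
By the argument principle, (1/2πi) ∮_{|z|=R} p'(z)/p(z) dz equals exactly this count.

Number of zeros inside |z| < 2.0: 2.


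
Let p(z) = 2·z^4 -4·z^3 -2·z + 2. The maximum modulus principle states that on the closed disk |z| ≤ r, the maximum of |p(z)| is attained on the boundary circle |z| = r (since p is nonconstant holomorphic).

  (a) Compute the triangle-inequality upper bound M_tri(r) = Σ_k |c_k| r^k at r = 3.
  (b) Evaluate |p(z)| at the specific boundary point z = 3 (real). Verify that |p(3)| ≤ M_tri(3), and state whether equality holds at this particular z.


Coefficients: c_0 = 2, c_1 = -2, c_2 = 0, c_3 = -4, c_4 = 2. Radius r = 3.
Part (a). Triangle bound: M_tri(r) = Σ_k |c_k| r^k
  = |2|·3^0 + |-2|·3^1 + |0|·3^2 + |-4|·3^3 + |2|·3^4
  = 2 + 6 + 0 + 108 + 162 = 278.
This bounds M(r) := max_{|z|=r} |p(z)| from above; equality holds iff all terms c_k z^k can be made to align in phase at a single z on |z|=r.
Part (b). At z = 3 (real, on the circle |z| = r):
  p(3) = (2)·3^0 + (-2)·3^1 + (0)·3^2 + (-4)·3^3 + (2)·3^4 = 50.
  |p(3)| = 50.
Check: |p(3)| = 50 ≤ 278 = M_tri(3). ✓ Equality does not hold at z = 3 (the coefficients have mixed signs, so the terms do not all align in phase there).

M_tri(3) = 278; |p(3)| = 50; equality at z=3: no.


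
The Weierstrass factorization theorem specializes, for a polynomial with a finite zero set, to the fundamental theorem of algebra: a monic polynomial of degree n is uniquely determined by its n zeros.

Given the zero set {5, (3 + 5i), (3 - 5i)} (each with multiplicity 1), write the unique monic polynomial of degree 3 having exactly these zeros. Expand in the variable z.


The polynomial is p(z) = ∏_{α ∈ S} (z − α), where S = {5, (3 + 5i), (3 - 5i)}.
Expanding the product yields: p(z) = z^3 -11·z^2 + 64·z -170.
Note conjugate pairs combine to real quadratics: (z − (3+5i))(z − (3−5i)) = z² − 6z + 34.
The resulting polynomial has degree 3 and real coefficients as required.

p(z) = z^3 -11·z^2 + 64·z -170.


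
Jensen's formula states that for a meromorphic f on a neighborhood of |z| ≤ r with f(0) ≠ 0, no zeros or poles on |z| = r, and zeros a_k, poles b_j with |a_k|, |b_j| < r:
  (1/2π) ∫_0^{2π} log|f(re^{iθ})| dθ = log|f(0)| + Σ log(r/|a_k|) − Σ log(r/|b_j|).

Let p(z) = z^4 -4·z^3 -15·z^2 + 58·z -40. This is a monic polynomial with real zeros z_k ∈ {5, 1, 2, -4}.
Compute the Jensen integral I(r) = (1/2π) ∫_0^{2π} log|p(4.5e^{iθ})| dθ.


Zeros: -4, 1, 2, 5; r = 4.5.
Inside |z| < r: -4, 1, 2. Outside (|z| ≥ r): 5.
p(0) = -40, so log|p(0)| = log(40) = 3.6889.
Apply Jensen: I(r) = log|p(0)| + Σ_k log(r/|z_k|), summed over zeros inside |z| < r.
  log(r/|z_k|) for z_k = 1: log(4.5/1) = 1.5041
  log(r/|z_k|) for z_k = 2: log(4.5/2) = 0.8109
  log(r/|z_k|) for z_k = -4: log(4.5/4) = 0.1178
  Outside zeros (5) contribute nothing to the Jensen sum.
Sum over inside zeros: 2.4328.
I(r) = log|p(0)| + (inside sum) = 3.6889 + 2.4328 = 6.1217.
Note: since some zeros are outside |z| ≤ r, the simplified n·log(r) form does NOT apply — only the inside zeros contribute.

I(r) ≈ 6.1217.


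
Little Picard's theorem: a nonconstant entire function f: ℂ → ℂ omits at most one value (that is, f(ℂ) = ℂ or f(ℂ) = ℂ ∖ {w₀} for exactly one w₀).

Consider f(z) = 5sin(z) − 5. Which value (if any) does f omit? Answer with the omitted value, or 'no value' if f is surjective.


Little Picard bounds the complement of f(ℂ) to at most one point.
sin is entire and surjective onto ℂ: for every w ∈ ℂ, sin(ζ) = w has a solution ζ ∈ ℂ (e.g., via the complex inverse arcsin). With ζ = z this gives z = ζ/(1). Then 5·sin(z) takes every value in 5·ℂ = ℂ, and adding -5 is a bijection of ℂ. So f is surjective and omits no value. (Note: only on the real line is sin bounded by [−1, 1].)

Omitted value: no value.


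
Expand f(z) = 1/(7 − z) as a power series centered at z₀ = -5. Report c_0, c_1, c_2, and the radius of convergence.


Let w = z − z₀, so z = z₀ + w.
Then 7 − z = 7 − (z₀ + w) = (7 − z₀) − w = 12 − w.
f(z) = 1/(12 − w) = (1/(12)) · 1/(1 − w/(12)) = Σ_{n≥0} w^n / (12)^(n+1).
So c_n = 1/(12)^(n+1):
  c_0 = 1/(12)^1 = 1/12.
  c_1 = 1/(12)^2 = 1/144.
  c_2 = 1/(12)^3 = 1/1728.
The series is valid for |w/d| < 1, i.e. |z − z₀| < |d|.
Radius of convergence: R = |7 − z₀| = |12| = 12 (distance from z₀ to the singularity z = 7).

c_0 = 1/12, c_1 = 1/144, c_2 = 1/1728; R = 12.


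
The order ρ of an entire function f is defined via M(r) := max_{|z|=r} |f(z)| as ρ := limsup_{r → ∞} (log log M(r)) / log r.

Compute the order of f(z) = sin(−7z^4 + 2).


Write sin(w) = (e^{iw} ± e^{−iw})/(2 or 2i), so |sin(w)| ≤ e^{|w|}. With w = −7z^4 + 2, |w| ≤ 7r^4 + 2 on |z|=r, giving M(r) ≤ e^{7r^4 + 2} and ρ ≤ 4. For the lower bound, choose z on |z|=r with -7z^4 purely imaginary of modulus 7r^4; then |sin(−7z^4 + 2)| grows like e^{7r^4}/2, so ρ ≥ 4. Hence ρ = 4.
Therefore ρ = 4.

Order ρ = 4.


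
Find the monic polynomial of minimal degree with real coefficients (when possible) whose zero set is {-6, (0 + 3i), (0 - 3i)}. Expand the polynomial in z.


The polynomial is p(z) = ∏_{α ∈ S} (z − α), where S = {-6, (0 + 3i), (0 - 3i)}.
Expanding the product yields: p(z) = z^3 + 6·z^2 + 9·z + 54.
Note conjugate pairs combine to real quadratics: (z − (0+3i))(z − (0−3i)) = z² + 9.
The resulting polynomial has degree 3 and real coefficients as required.

p(z) = z^3 + 6·z^2 + 9·z + 54.


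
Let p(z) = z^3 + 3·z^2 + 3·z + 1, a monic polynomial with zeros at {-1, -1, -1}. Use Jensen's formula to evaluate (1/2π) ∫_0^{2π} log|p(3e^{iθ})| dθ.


Zeros: -1, -1, -1; r = 3.
Inside |z| < r: -1, -1, -1. Outside (|z| ≥ r): ∅.
p(0) = 1, so log|p(0)| = log(1) = 0.0000.
Apply Jensen: I(r) = log|p(0)| + Σ_k log(r/|z_k|), summed over zeros inside |z| < r.
  log(r/|z_k|) for z_k = -1: log(3/1) = 1.0986
  log(r/|z_k|) for z_k = -1: log(3/1) = 1.0986
  log(r/|z_k|) for z_k = -1: log(3/1) = 1.0986
Sum over inside zeros: 3.2958.
I(r) = log|p(0)| + (inside sum) = 0.0000 + 3.2958 = 3.2958.
Closed form (all zeros inside, monic): I(r) = n·log(r) = 3·log(3) = 3.2958. ✓

I(r) ≈ 3.2958.


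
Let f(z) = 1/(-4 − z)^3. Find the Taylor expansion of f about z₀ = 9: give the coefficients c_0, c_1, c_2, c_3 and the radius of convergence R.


Let w = z − z₀, so z = z₀ + w.
Then -4 − z = -4 − (z₀ + w) = (-4 − z₀) − w = -13 − w.
f(z) = 1/(-13 − w)^3 = (1/(-13)^3) · (1 − w/(-13))^{−3}.
By the binomial series (1−u)^{−3} = Σ_{n≥0} C(n+2, 2) u^n for |u|<1, with u = w/(-13):
  c_n = C(n+2, 2) / (-13)^(n+3).
  c_0 = 1/(-13)^3 = -1/2197.
  c_1 = 3/(-13)^4 = 3/28561.
  c_2 = 6/(-13)^5 = -6/371293.
  c_3 = 10/(-13)^6 = 10/4826809.
The series is valid for |w/d| < 1, i.e. |z − z₀| < |d|.
Radius of convergence: R = |-4 − z₀| = |-13| = 13 (distance from z₀ to the singularity z = -4).

c_0 = -1/2197, c_1 = 3/28561, c_2 = -6/371293, c_3 = 10/4826809; R = 13.


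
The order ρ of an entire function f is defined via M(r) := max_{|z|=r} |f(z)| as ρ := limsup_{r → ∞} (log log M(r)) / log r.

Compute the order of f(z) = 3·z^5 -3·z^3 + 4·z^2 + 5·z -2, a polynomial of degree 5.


|f(z)| ≤ Σ|c_k|·r^k = O(r^5) as r → ∞. Polynomial growth is O(e^{r^ε}) for every ε > 0 (since r^5/e^{r^ε} → 0), so ρ ≤ ε for all ε > 0, i.e. ρ = 0. Every nonconstant polynomial has order 0.
Therefore ρ = 0.

Order ρ = 0.


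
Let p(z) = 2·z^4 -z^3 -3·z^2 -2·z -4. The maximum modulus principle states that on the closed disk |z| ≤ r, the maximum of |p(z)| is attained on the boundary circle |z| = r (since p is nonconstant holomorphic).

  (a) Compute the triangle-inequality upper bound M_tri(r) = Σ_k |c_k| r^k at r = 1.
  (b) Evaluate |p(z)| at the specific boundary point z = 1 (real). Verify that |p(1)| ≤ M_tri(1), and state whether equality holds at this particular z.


Coefficients: c_0 = -4, c_1 = -2, c_2 = -3, c_3 = -1, c_4 = 2. Radius r = 1.
Part (a). Triangle bound: M_tri(r) = Σ_k |c_k| r^k
  = |-4|·1^0 + |-2|·1^1 + |-3|·1^2 + |-1|·1^3 + |2|·1^4
  = 4 + 2 + 3 + 1 + 2 = 12.
This bounds M(r) := max_{|z|=r} |p(z)| from above; equality holds iff all terms c_k z^k can be made to align in phase at a single z on |z|=r.
Part (b). At z = 1 (real, on the circle |z| = r):
  p(1) = (-4)·1^0 + (-2)·1^1 + (-3)·1^2 + (-1)·1^3 + (2)·1^4 = -8.
  |p(1)| = 8.
Check: |p(1)| = 8 ≤ 12 = M_tri(1). ✓ Equality does not hold at z = 1 (the coefficients have mixed signs, so the terms do not all align in phase there).

M_tri(1) = 12; |p(1)| = 8; equality at z=1: no.
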